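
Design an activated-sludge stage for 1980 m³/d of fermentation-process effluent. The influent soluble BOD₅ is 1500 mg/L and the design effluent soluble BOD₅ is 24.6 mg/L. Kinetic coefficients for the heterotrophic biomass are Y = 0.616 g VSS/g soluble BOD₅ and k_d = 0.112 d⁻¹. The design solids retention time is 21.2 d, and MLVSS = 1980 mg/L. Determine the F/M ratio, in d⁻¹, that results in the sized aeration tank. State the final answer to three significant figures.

F/M ≈ 0.263 d⁻¹

Rearranging the biomass balance for a CMAS with decay, V = Y·Q·ΔS·θ_c / [X·(1+k_d θ_c)] = 0.616 × 1980 × (1500 − 24.6) × 21.2 / [1980 × (1 + 0.112 × 21.2)] = 3.81×10^7 / 6681 = 5710 m³.
F/M = applied load / biomass = Q·S₀/(V·X) = 1980 × 1500 / (5710 × 1980) = 0.2627 d⁻¹.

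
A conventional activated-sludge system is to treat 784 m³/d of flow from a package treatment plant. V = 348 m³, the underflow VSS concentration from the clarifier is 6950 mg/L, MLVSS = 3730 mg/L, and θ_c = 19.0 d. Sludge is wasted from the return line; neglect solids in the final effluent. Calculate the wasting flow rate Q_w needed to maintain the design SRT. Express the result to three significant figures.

Q_w ≈ 9.83 m³/d

Wasting from the return line (neglecting effluent solids): Q_w = V·X / (θ_c·X_r) = 348.0 × 3730 / (19.0 × 6950) = 9.830 m³/d.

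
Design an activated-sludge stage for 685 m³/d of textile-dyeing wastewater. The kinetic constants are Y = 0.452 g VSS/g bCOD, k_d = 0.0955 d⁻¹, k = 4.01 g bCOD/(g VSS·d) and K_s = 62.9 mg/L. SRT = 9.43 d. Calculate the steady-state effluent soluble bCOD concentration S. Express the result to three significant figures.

S ≈ 7.87 mg/L

From the Monod/SRT balance for a CMAS, S = K_s·(1+k_d θ_c)/[θ_c·(Y k − k_d) − 1] = 62.9 × (1 + 0.0955 × 9.43) / [9.43 × (0.452 × 4.01 − 0.0955) − 1] = 119.5 / 15.19 = 7.869 mg/L.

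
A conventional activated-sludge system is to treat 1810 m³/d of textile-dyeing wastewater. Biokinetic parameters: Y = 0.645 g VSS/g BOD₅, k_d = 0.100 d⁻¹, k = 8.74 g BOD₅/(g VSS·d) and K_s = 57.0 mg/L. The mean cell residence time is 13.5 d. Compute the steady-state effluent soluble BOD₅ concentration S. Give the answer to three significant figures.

For a completely mixed reactor with recycle the Lawrence–McCarty relation gives S = K_s·(1 + k_d·θ_c) / [θ_c·(Y·k − k_d) − 1] = 57.0 × (1 + 0.100 × 13.5) / [13.5 × (0.645 × 8.74 − 0.100) − 1] = 134.0 / 73.75 = 1.816 mg/L.

S ≈ 1.82 mg/L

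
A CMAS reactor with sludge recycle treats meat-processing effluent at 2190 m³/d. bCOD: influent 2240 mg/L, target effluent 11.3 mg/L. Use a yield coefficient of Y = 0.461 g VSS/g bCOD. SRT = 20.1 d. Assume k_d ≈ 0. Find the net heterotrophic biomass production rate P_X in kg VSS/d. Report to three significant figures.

Since k_d ≈ 0, Y_obs = Y = 0.461 g VSS/g bCOD.
Mass of bCOD removed per day: Q(S₀ − S) = 2190 × 2229 g/m³ = 4881 kg/d.
So the net sludge growth is P_X = 0.4610 × 4881 = 2250 kg VSS/d.

P_X ≈ 2250 kg VSS/d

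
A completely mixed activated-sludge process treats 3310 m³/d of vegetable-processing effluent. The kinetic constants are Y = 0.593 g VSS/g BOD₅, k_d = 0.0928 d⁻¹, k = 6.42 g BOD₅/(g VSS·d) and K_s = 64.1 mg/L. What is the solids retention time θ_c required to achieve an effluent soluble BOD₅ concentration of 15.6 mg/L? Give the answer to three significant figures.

From 1/θ_c = Y·k·S/(K_s + S) − k_d: Y·k·S/(K_s+S) = 0.593 × 6.42 × 15.6 / (64.1 + 15.6) = 0.7452 d⁻¹.
1/θ_c = 0.7452 − 0.0928 = 0.6524 d⁻¹, so θ_c = 1.533 d.

θ_c ≈ 1.53 d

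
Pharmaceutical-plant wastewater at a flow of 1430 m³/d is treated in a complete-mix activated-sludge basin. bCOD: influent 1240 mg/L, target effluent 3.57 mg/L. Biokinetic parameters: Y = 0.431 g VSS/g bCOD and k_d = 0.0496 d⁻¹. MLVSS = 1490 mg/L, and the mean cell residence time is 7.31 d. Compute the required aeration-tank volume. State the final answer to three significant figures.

V ≈ 2740 m³

Rearranging the biomass balance for a CMAS with decay, V = Y·Q·ΔS·θ_c / [X·(1+k_d θ_c)] = 0.431 × 1430 × (1240 − 3.57) × 7.31 / [1490 × (1 + 0.0496 × 7.31)] = 5.57×10^6 / 2030 = 2744 m³.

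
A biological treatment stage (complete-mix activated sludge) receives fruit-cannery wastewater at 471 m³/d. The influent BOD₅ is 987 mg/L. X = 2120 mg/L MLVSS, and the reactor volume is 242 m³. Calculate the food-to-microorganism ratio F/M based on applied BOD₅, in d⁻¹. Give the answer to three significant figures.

F/M = Q·S₀ / (V·X) = 471 × 987 / (242.0 × 2120) = 0.9061 g BOD₅·(g VSS·d)⁻¹.

F/M ≈ 0.906 d⁻¹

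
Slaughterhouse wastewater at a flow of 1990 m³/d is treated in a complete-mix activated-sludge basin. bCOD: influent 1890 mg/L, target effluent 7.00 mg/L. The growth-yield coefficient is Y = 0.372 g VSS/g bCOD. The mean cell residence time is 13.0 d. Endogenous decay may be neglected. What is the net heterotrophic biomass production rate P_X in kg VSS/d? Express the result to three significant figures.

With endogenous decay neglected, the observed yield equals the true yield: Y_obs = Y = 0.372 g VSS/g bCOD.
Substrate removed = Q·(S₀ − S) = 1990 m³/d × (1890 − 7.00) g/m³ = 3.75×10^6 g/d = 3747 kg/d.
So the net sludge growth is P_X = 0.3720 × 3747 = 1394 kg VSS/d.

P_X ≈ 1390 kg VSS/d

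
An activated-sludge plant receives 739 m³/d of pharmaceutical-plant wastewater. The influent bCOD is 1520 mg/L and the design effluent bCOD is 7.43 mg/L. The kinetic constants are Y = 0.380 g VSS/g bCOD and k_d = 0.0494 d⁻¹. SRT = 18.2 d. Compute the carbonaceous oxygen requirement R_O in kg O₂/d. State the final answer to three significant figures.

Y_obs = Y / (1 + k_d θ_c) = 0.380 / (1 + 0.0494 × 18.2) = 0.380 / 1.899 = 0.2001.
ΔS = 1520 − 7.43 = 1513 mg/L, so the substrate removal rate is 739 × 1513/1000 = 1118 kg bCOD/d.
Net sludge production P_X = 0.2001 × 1118 = 223.7 kg VSS/d.
Carbonaceous O₂ demand = substrate oxidised − cell-mass equivalent = 1118 − 1.42 × 223.7 = 800.2 kg O₂/d.

R_O ≈ 800 kg O₂/d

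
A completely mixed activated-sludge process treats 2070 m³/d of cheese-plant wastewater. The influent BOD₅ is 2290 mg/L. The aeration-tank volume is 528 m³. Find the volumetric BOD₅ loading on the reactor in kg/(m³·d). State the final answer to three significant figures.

L_v ≈ 8.98 kg BOD₅/(m³·d)

Applied BOD₅ load per unit volume = Q·S₀/V = (2070 × 2290/1000)/528.0 = 8.978 kg BOD₅·m⁻³·d⁻¹.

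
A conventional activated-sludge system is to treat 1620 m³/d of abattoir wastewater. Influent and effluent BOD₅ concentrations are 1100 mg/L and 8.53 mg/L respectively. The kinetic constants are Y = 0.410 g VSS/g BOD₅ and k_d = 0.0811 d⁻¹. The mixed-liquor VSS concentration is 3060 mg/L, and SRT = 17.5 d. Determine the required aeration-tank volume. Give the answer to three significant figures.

V ≈ 1710 m³

Steady-state biomass mass balance: V·X·(1 + k_d·θ_c) = Y·Q·(S₀ − S)·θ_c, so V = 0.410 × 1620 × (1100 − 8.53) × 17.5 / [3060 × (1 + 0.0811 × 17.5)] = 1.27×10^7 / 7403 = 1714 m³.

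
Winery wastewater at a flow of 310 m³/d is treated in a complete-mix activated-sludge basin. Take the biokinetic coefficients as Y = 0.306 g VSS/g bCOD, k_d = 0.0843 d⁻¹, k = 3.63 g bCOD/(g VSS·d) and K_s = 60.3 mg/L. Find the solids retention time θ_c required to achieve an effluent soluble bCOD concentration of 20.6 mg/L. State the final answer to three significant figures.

θ_c ≈ 5.04 d

At the target effluent, Y k S/(K_s+S) = 0.306×3.63×20.6/80.90 = 0.2828 d⁻¹.
θ_c = 1/(μ − k_d) = 1/(0.2828 − 0.0843) = 1/0.1985 = 5.037 d.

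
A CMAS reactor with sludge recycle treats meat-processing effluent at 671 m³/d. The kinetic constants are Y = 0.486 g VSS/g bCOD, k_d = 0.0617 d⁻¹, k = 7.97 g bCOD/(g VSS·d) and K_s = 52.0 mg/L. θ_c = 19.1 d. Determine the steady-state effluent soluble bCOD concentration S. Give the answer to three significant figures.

S ≈ 1.58 mg/L

For a completely mixed reactor with recycle the Lawrence–McCarty relation gives S = K_s·(1 + k_d·θ_c) / [θ_c·(Y·k − k_d) − 1] = 52.0 × (1 + 0.0617 × 19.1) / [19.1 × (0.486 × 7.97 − 0.0617) − 1] = 113.3 / 71.80 = 1.578 mg/L.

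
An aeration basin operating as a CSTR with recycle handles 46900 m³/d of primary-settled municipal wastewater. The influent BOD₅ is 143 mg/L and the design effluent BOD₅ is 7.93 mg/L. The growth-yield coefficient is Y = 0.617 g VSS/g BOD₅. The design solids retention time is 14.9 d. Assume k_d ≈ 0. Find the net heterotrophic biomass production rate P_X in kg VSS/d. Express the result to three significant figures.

Since k_d ≈ 0, Y_obs = Y = 0.617 g VSS/g BOD₅.
ΔS = 143 − 7.93 = 135.1 mg/L, so the substrate removal rate is 46900 × 135.1/1000 = 6335 kg BOD₅/d.
P_X = Y_obs · Q(S₀ − S) = 0.6170 × 6335 = 3909 kg VSS/d.

P_X ≈ 3910 kg VSS/d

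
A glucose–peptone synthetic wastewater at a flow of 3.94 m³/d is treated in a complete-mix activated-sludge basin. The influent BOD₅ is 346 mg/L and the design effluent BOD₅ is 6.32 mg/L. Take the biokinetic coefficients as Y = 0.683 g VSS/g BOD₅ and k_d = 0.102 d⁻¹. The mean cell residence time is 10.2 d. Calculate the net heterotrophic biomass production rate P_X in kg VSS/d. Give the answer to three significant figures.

Y_obs = Y / (1 + k_d θ_c) = 0.683 / (1 + 0.102 × 10.2) = 0.683 / 2.040 = 0.3347.
Substrate removed = Q·(S₀ − S) = 3.94 m³/d × (346 − 6.32) g/m³ = 1.34×10^3 g/d = 1.338 kg/d.
So the net sludge growth is P_X = 0.3347 × 1.338 = 0.4480 kg VSS/d.

P_X ≈ 0.448 kg VSS/d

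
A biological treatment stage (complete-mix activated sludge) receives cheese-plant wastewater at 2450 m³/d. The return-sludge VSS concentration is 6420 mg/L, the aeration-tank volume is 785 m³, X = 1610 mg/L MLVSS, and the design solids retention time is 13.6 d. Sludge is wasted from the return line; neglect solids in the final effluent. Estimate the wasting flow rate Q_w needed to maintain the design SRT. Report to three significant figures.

Q_w = (V·X)/(θ_c X_r) = 785.0 × 1610 / (13.6 × 6420) = 14.48 m³/d.

Q_w ≈ 14.5 m³/d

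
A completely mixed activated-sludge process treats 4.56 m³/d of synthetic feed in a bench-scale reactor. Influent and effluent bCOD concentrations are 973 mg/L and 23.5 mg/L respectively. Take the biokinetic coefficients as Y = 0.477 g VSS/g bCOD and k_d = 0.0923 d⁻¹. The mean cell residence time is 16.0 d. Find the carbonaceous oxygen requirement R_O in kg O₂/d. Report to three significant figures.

Correct the yield for decay: Y_obs = Y/(1 + k_d θ_c) = 0.477 / (1 + 0.0923 × 16.0) = 0.477 / 2.477 = 0.1926.
Substrate removed = Q·(S₀ − S) = 4.56 m³/d × (973 − 23.5) g/m³ = 4.33×10^3 g/d = 4.330 kg/d.
P_X = Y_obs·Q·(S₀ − S) = 0.1926 × 4.330 = 0.8338 kg VSS/d.
R_O = Q·(S₀ − S) − 1.42·P_X = 4.330 − 1.42 × 0.8338 = 3.146 kg O₂/d.

R_O ≈ 3.15 kg O₂/d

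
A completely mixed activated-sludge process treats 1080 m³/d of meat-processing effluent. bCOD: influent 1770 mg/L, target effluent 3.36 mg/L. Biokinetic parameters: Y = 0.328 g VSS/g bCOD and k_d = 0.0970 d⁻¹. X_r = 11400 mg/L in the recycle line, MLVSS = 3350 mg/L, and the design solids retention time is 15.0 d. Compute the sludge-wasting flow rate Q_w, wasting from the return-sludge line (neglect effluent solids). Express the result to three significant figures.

Steady-state biomass mass balance: V·X·(1 + k_d·θ_c) = Y·Q·(S₀ − S)·θ_c, so V = 0.328 × 1080 × (1770 − 3.36) × 15.0 / [3350 × (1 + 0.0970 × 15.0)] = 9.39×10^6 / 8224 = 1141 m³.
θ_c = V·X/(Q_w·X_r) when wasting from the recycle, so Q_w = V·X/(θ_c·X_r) = 1141 × 3350 / (15.0 × 11400) = 22.36 m³/d.

Q_w ≈ 22.4 m³/d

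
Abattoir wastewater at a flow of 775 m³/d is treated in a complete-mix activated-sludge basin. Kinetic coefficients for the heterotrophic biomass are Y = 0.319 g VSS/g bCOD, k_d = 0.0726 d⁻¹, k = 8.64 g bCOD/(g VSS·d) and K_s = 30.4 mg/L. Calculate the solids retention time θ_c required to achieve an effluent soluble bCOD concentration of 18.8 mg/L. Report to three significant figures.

Specific growth rate at S = 18.8 mg/L: μ = YkS/(K_s+S) = 0.319·8.64·18.8/(30.4+18.8) = 1.053 d⁻¹.
Then 1/θ_c = μ − k_d = 1.053 − 0.0726 = 0.9806 d⁻¹, giving θ_c = 1.020 d.

θ_c ≈ 1.02 d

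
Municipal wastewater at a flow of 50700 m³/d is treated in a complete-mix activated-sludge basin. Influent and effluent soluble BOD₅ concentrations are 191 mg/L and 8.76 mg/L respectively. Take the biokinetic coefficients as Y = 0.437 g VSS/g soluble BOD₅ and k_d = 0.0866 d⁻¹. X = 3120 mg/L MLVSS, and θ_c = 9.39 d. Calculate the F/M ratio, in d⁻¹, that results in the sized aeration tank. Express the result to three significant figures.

Steady-state biomass mass balance: V·X·(1 + k_d·θ_c) = Y·Q·(S₀ − S)·θ_c, so V = 0.437 × 50700 × (191 − 8.76) × 9.39 / [3120 × (1 + 0.0866 × 9.39)] = 3.79×10^7 / 5657 = 6702 m³.
Food-to-microorganism ratio F/M = Q S₀ / (V X) = 50700 × 191 / (6702 × 3120) = 0.4631 d⁻¹.

F/M ≈ 0.463 d⁻¹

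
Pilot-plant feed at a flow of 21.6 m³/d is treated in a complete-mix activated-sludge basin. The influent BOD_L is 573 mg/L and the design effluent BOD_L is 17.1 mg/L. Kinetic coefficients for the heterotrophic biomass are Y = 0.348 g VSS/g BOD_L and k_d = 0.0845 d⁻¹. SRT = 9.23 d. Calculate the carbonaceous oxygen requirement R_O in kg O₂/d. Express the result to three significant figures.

Observed yield with endogenous decay: Y_obs = Y / (1 + k_d·θ_c) = 0.348 / (1 + 0.0845 × 9.23) = 0.348 / 1.780 = 0.1955 g VSS/g BOD_L.
Substrate removed = Q·(S₀ − S) = 21.6 m³/d × (573 − 17.1) g/m³ = 1.2×10^4 g/d = 12.01 kg/d.
Net sludge production P_X = 0.1955 × 12.01 = 2.348 kg VSS/d.
R_O = Q·ΔS − 1.42 P_X = 12.01 − 3.334 = 8.674 kg O₂/d.

R_O ≈ 8.67 kg O₂/d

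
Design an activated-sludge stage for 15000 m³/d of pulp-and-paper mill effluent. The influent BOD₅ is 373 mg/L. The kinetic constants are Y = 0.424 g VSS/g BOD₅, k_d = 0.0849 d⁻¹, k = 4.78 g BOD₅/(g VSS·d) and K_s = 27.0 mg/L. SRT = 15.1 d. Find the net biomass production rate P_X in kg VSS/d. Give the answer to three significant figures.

Effluent substrate depends only on kinetics and SRT: S = K_s(1 + k_d θ_c) / [θ_c(Yk − k_d) − 1] = 27.0 × (1 + 0.0849 × 15.1) / [15.1 × (0.424 × 4.78 − 0.0849) − 1] = 61.61 / 28.32 = 2.176 mg/L.
Correct the yield for decay: Y_obs = Y/(1 + k_d θ_c) = 0.424 / (1 + 0.0849 × 15.1) = 0.424 / 2.282 = 0.1858.
Substrate removed = Q·(S₀ − S) = 15000 m³/d × (373 − 2.18) g/m³ = 5.56×10^6 g/d = 5562 kg/d.
So the net sludge growth is P_X = 0.1858 × 5562 = 1033 kg VSS/d.

P_X ≈ 1030 kg VSS/d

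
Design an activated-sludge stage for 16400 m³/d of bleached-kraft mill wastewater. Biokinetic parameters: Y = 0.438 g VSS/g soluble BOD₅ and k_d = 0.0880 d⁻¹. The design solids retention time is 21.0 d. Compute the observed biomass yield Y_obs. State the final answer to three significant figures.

Y_obs ≈ 0.154 g VSS/g soluble BOD₅

Observed yield with endogenous decay: Y_obs = Y / (1 + k_d·θ_c) = 0.438 / (1 + 0.0880 × 21.0) = 0.438 / 2.848 = 0.1538 g VSS/g soluble BOD₅.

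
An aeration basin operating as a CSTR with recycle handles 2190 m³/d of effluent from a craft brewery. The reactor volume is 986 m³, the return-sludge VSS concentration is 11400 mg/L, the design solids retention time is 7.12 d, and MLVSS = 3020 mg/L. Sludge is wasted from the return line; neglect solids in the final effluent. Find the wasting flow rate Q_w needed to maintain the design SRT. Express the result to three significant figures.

Q_w ≈ 36.7 m³/d

θ_c = V·X/(Q_w·X_r) when wasting from the recycle, so Q_w = V·X/(θ_c·X_r) = 986.0 × 3020 / (7.12 × 11400) = 36.69 m³/d.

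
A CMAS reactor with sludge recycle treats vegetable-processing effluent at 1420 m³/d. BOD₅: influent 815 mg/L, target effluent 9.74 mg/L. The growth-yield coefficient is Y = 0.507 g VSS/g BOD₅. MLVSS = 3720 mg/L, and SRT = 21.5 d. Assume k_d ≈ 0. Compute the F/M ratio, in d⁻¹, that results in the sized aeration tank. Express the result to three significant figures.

With k_d = 0 the design equation reduces to V = Y Q (S₀−S) θ_c / X = 0.507 × 1420 × (815 − 9.74) × 21.5 / 3720 = 3351 m³.
F/M = applied load / biomass = Q·S₀/(V·X) = 1420 × 815 / (3351 × 3720) = 0.09285 d⁻¹.

F/M ≈ 0.0928 d⁻¹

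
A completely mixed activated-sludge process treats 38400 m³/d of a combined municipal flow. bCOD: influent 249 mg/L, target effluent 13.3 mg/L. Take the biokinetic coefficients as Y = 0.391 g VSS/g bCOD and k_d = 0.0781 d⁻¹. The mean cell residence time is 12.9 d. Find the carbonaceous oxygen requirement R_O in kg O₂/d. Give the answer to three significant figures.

The observed yield is Y_obs = Y/(1 + k_d·θ_c) = 0.391 / (1 + 0.0781 × 12.9) = 0.391 / 2.007 = 0.1948 g VSS per g bCOD removed.
ΔS = 249 − 13.3 = 235.7 mg/L, so the substrate removal rate is 38400 × 235.7/1000 = 9051 kg bCOD/d.
P_X = Y_obs·Q·(S₀ − S) = 0.1948 × 9051 = 1763 kg VSS/d.
Carbonaceous O₂ demand = substrate oxidised − cell-mass equivalent = 9051 − 1.42 × 1763 = 6548 kg O₂/d.

R_O ≈ 6550 kg O₂/d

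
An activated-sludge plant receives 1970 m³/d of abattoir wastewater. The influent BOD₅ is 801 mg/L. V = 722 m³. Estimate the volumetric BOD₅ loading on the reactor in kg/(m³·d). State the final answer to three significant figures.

L_v ≈ 2.19 kg BOD₅/(m³·d)

Volumetric loading L_v = Q·S₀ / V = 1970 × 801 g/m³ / 722.0 m³ = 2186 g/(m³·d) = 2.186 kg BOD₅/(m³·d).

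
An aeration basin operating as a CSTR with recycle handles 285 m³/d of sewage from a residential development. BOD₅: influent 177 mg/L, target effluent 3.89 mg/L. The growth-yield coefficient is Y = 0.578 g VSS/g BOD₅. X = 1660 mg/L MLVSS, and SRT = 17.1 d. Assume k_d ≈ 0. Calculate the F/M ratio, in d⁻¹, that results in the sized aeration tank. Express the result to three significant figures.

Biomass mass balance (decay neglected): V·X = Y·Q·(S₀ − S)·θ_c, so V = 0.578 × 285 × (177 − 3.89) × 17.1 / 1660 = 293.8 m³.
F/M = applied load / biomass = Q·S₀/(V·X) = 285 × 177 / (293.8 × 1660) = 0.1034 d⁻¹.

F/M ≈ 0.103 d⁻¹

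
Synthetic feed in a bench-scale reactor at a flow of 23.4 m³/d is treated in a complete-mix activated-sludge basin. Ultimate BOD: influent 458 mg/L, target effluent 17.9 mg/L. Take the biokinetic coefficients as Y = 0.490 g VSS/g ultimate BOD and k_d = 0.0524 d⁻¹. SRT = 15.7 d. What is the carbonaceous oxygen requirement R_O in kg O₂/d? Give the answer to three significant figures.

Correct the yield for decay: Y_obs = Y/(1 + k_d θ_c) = 0.490 / (1 + 0.0524 × 15.7) = 0.490 / 1.823 = 0.2688.
Q·(S₀ − S) = 23.4 × (458 − 17.9) × 10⁻³ = 10.30 kg/d removed.
Net sludge production P_X = 0.2688 × 10.30 = 2.769 kg VSS/d.
R_O = Q·ΔS − 1.42 P_X = 10.30 − 3.931 = 6.367 kg O₂/d.

R_O ≈ 6.37 kg O₂/d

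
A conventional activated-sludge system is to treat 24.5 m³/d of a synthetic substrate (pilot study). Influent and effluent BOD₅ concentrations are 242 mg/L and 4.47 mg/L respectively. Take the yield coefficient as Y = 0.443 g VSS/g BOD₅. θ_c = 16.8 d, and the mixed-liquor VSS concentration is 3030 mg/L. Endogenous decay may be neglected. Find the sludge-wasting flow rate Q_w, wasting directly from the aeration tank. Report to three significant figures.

Q_w ≈ 0.851 m³/d

V·X = Y·Q·ΔS·θ_c gives V = 0.443 × 24.5 × (242 − 4.47) × 16.8 / 3030 = 14.29 m³.
For wasting at MLVSS concentration, Q_w = V/θ_c = 14.29/16.8 = 0.8508 m³/d.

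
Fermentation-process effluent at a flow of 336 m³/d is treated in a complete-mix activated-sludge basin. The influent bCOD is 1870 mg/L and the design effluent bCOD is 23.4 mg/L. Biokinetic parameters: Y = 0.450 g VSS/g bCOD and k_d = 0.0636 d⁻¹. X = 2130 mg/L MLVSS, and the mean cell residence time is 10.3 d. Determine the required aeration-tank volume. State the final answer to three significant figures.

V ≈ 816 m³

Rearranging the biomass balance for a CMAS with decay, V = Y·Q·ΔS·θ_c / [X·(1+k_d θ_c)] = 0.450 × 336 × (1870 − 23.4) × 10.3 / [2130 × (1 + 0.0636 × 10.3)] = 2.88×10^6 / 3525 = 815.8 m³.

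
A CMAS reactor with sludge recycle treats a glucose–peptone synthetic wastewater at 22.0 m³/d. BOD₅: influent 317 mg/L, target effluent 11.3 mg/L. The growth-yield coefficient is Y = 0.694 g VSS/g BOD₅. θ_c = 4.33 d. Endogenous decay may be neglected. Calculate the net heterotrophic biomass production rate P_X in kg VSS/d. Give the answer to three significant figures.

P_X ≈ 4.67 kg VSS/d

No decay correction is needed, so Y_obs = Y = 0.694.
Q·(S₀ − S) = 22.0 × (317 − 11.3) × 10⁻³ = 6.725 kg/d removed.
P_X = Y_obs · Q(S₀ − S) = 0.6940 × 6.725 = 4.667 kg VSS/d.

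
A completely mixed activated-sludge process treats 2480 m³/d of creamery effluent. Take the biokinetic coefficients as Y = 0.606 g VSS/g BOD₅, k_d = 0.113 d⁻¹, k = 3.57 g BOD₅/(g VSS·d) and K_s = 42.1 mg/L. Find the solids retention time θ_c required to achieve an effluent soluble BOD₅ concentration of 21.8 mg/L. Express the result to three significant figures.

θ_c ≈ 1.60 d

From 1/θ_c = Y·k·S/(K_s + S) − k_d: Y·k·S/(K_s+S) = 0.606 × 3.57 × 21.8 / (42.1 + 21.8) = 0.7381 d⁻¹.
1/θ_c = 0.7381 − 0.113 = 0.6251 d⁻¹, so θ_c = 1.600 d.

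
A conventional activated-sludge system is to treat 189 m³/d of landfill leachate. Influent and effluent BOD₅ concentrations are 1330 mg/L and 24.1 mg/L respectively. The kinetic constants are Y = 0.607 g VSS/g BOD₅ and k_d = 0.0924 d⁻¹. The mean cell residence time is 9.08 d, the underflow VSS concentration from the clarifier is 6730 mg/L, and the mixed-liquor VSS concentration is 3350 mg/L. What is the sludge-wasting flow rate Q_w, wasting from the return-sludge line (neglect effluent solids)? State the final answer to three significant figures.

Q_w ≈ 12.1 m³/d

Steady-state biomass mass balance: V·X·(1 + k_d·θ_c) = Y·Q·(S₀ − S)·θ_c, so V = 0.607 × 189 × (1330 − 24.1) × 9.08 / [3350 × (1 + 0.0924 × 9.08)] = 1.36×10^6 / 6161 = 220.8 m³.
Wasting from the return line (neglecting effluent solids): Q_w = V·X / (θ_c·X_r) = 220.8 × 3350 / (9.08 × 6730) = 12.11 m³/d.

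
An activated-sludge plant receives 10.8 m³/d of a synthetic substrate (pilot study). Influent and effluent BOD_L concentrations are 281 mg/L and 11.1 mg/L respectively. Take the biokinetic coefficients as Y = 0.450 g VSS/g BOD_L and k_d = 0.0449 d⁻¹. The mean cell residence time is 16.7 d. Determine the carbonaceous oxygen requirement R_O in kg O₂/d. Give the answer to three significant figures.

R_O ≈ 1.85 kg O₂/d

Observed yield with endogenous decay: Y_obs = Y / (1 + k_d·θ_c) = 0.450 / (1 + 0.0449 × 16.7) = 0.450 / 1.750 = 0.2572 g VSS/g BOD_L.
Mass of BOD_L removed per day: Q(S₀ − S) = 10.8 × 269.9 g/m³ = 2.915 kg/d.
P_X = Y_obs·Q·(S₀ − S) = 0.2572 × 2.915 = 0.7496 kg VSS/d.
R_O = Q·(S₀ − S) − 1.42·P_X = 2.915 − 1.42 × 0.7496 = 1.850 kg O₂/d.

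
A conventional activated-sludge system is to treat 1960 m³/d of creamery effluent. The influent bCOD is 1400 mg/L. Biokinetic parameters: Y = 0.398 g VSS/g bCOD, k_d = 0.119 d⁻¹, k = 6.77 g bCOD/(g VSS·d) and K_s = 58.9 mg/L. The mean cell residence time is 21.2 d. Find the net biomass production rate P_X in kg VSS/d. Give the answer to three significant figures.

P_X ≈ 309 kg VSS/d

From the Monod/SRT balance for a CMAS, S = K_s·(1+k_d θ_c)/[θ_c·(Y k − k_d) − 1] = 58.9 × (1 + 0.119 × 21.2) / [21.2 × (0.398 × 6.77 − 0.119) − 1] = 207.5 / 53.60 = 3.871 mg/L.
The observed yield is Y_obs = Y/(1 + k_d·θ_c) = 0.398 / (1 + 0.119 × 21.2) = 0.398 / 3.523 = 0.1130 g VSS per g bCOD removed.
Substrate removed = Q·(S₀ − S) = 1960 m³/d × (1400 − 3.87) g/m³ = 2.74×10^6 g/d = 2736 kg/d.
Biomass produced: P_X = Y_obs·Q·ΔS = 0.1130 × 2736 ≈ 309.2 kg VSS/d.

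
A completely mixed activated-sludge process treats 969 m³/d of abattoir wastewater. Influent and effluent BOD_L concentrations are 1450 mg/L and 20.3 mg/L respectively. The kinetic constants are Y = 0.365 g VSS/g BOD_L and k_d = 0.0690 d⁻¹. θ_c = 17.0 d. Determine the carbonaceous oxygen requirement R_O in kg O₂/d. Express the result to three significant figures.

Correct the yield for decay: Y_obs = Y/(1 + k_d θ_c) = 0.365 / (1 + 0.0690 × 17.0) = 0.365 / 2.173 = 0.1680.
ΔS = 1450 − 20.3 = 1430 mg/L, so the substrate removal rate is 969 × 1430/1000 = 1385 kg BOD_L/d.
Net sludge production P_X = 0.1680 × 1385 = 232.7 kg VSS/d.
Carbonaceous O₂ demand = substrate oxidised − cell-mass equivalent = 1385 − 1.42 × 232.7 = 1055 kg O₂/d.

R_O ≈ 1050 kg O₂/d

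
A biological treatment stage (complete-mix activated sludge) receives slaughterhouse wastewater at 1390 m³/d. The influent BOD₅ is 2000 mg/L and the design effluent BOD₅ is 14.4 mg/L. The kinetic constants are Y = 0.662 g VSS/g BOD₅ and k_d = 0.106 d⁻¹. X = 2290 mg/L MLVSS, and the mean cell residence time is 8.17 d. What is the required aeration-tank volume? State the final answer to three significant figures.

Steady-state biomass mass balance: V·X·(1 + k_d·θ_c) = Y·Q·(S₀ − S)·θ_c, so V = 0.662 × 1390 × (2000 − 14.4) × 8.17 / [2290 × (1 + 0.106 × 8.17)] = 1.49×10^7 / 4273 = 3493 m³.

V ≈ 3490 m³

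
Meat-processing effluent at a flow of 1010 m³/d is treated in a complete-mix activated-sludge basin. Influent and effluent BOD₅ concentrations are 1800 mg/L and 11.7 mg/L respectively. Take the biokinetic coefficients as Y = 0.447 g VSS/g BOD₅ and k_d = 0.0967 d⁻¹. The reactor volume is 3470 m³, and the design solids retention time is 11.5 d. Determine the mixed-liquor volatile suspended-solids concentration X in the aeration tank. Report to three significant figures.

X = Y·Q·ΔS·θ_c / [V·(1 + k_d θ_c)] = 0.447 × 1010 × (1800 − 11.7) × 11.5 / [3470 × (1 + 0.0967 × 11.5)] = 1267 mg/L.

X ≈ 1270 mg/L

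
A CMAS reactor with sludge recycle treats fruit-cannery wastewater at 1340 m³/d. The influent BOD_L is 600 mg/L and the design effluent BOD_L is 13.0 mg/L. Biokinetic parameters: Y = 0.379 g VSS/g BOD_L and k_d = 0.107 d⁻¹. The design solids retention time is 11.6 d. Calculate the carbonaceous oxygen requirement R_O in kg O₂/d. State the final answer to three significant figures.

Y_obs = Y / (1 + k_d θ_c) = 0.379 / (1 + 0.107 × 11.6) = 0.379 / 2.241 = 0.1691.
Substrate removed = Q·(S₀ − S) = 1340 m³/d × (600 − 13.0) g/m³ = 7.87×10^5 g/d = 786.6 kg/d.
Biomass synthesised: P_X = Y_obs × 786.6 = 133.0 kg VSS/d.
R_O = Q·ΔS − 1.42 P_X = 786.6 − 188.9 = 597.7 kg O₂/d.

R_O ≈ 598 kg O₂/d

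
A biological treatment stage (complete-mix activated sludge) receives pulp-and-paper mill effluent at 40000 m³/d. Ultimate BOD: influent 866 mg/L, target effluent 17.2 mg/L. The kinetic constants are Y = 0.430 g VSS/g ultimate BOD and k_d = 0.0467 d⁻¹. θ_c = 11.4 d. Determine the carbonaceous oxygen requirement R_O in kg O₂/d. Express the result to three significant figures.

R_O ≈ 20400 kg O₂/d

The observed yield is Y_obs = Y/(1 + k_d·θ_c) = 0.430 / (1 + 0.0467 × 11.4) = 0.430 / 1.532 = 0.2806 g VSS per g ultimate BOD removed.
Mass of ultimate BOD removed per day: Q(S₀ − S) = 40000 × 848.8 g/m³ = 33952 kg/d.
Net sludge production P_X = 0.2806 × 33952 = 9527 kg VSS/d.
R_O = Q·(S₀ − S) − 1.42·P_X = 33952 − 1.42 × 9527 = 20423 kg O₂/d.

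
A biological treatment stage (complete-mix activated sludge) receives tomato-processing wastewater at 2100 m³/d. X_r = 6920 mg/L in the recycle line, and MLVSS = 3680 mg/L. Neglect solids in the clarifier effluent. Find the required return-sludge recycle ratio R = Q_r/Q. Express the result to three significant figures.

R ≈ 1.14

Mass balance around the secondary clarifier (neglecting effluent solids): R = X / (X_r − X) = 3680 / (6920 − 3680) = 1.136.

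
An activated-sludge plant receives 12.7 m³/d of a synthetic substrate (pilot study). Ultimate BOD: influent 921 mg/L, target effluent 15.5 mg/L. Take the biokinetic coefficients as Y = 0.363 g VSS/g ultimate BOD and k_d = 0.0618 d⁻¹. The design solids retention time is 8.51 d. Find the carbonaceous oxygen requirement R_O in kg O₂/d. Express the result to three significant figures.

R_O ≈ 7.62 kg O₂/d

Observed yield with endogenous decay: Y_obs = Y / (1 + k_d·θ_c) = 0.363 / (1 + 0.0618 × 8.51) = 0.363 / 1.526 = 0.2379 g VSS/g ultimate BOD.
ΔS = 921 − 15.5 = 905.5 mg/L, so the substrate removal rate is 12.7 × 905.5/1000 = 11.50 kg ultimate BOD/d.
P_X = Y_obs·Q·(S₀ − S) = 0.2379 × 11.50 = 2.736 kg VSS/d.
Carbonaceous O₂ demand = substrate oxidised − cell-mass equivalent = 11.50 − 1.42 × 2.736 = 7.615 kg O₂/d.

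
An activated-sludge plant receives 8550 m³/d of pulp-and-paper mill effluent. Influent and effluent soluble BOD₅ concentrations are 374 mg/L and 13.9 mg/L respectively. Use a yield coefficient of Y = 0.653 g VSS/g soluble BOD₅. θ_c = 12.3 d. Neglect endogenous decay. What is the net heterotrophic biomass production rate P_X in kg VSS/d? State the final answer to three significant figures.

P_X ≈ 2010 kg VSS/d

No decay correction is needed, so Y_obs = Y = 0.653.
Q·(S₀ − S) = 8550 × (374 − 13.9) × 10⁻³ = 3079 kg/d removed.
P_X = Y_obs · Q(S₀ − S) = 0.6530 × 3079 = 2010 kg VSS/d.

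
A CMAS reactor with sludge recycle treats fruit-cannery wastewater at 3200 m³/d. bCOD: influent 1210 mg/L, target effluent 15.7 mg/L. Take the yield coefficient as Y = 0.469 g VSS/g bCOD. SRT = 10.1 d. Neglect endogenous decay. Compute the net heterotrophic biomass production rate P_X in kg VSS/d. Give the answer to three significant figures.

P_X ≈ 1790 kg VSS/d

With endogenous decay neglected, the observed yield equals the true yield: Y_obs = Y = 0.469 g VSS/g bCOD.
Mass of bCOD removed per day: Q(S₀ − S) = 3200 × 1194 g/m³ = 3822 kg/d.
Net biomass production P_X = Y_obs × Q·(S₀ − S) = 0.4690 × 3822 = 1792 kg VSS/d.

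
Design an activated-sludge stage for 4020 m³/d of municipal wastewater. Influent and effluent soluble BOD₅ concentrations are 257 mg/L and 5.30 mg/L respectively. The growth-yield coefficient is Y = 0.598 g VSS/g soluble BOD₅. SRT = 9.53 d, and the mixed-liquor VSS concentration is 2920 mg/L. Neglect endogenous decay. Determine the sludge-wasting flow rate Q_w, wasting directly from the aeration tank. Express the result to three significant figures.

Q_w ≈ 207 m³/d

With k_d = 0 the design equation reduces to V = Y Q (S₀−S) θ_c / X = 0.598 × 4020 × (257 − 5.30) × 9.53 / 2920 = 1975 m³.
For wasting at MLVSS concentration, Q_w = V/θ_c = 1975/9.53 = 207.2 m³/d.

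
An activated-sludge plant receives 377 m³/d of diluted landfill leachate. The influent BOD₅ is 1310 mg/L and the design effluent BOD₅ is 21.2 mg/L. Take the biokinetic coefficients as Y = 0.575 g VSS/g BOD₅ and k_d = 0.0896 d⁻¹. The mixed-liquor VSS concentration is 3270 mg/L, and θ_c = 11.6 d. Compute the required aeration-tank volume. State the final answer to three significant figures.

V ≈ 486 m³

From the SRT design equation V = Y Q (S₀−S) θ_c / [X (1 + k_d θ_c)] = 0.575 × 377 × (1310 − 21.2) × 11.6 / [3270 × (1 + 0.0896 × 11.6)] = 3.24×10^6 / 6669 = 486.0 m³.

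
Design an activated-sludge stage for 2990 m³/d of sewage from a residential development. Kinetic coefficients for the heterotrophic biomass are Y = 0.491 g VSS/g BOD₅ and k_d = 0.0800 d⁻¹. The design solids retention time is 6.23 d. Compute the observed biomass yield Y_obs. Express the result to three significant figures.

Y_obs = Y / (1 + k_d θ_c) = 0.491 / (1 + 0.0800 × 6.23) = 0.491 / 1.498 = 0.3277.

Y_obs ≈ 0.328 g VSS/g BOD₅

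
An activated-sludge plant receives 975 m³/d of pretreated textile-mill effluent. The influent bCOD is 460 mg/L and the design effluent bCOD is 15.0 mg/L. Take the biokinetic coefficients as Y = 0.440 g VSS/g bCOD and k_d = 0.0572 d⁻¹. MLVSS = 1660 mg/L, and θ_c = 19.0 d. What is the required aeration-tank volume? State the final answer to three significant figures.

V ≈ 1050 m³

Steady-state biomass mass balance: V·X·(1 + k_d·θ_c) = Y·Q·(S₀ − S)·θ_c, so V = 0.440 × 975 × (460 − 15.0) × 19.0 / [1660 × (1 + 0.0572 × 19.0)] = 3.63×10^6 / 3464 = 1047 m³.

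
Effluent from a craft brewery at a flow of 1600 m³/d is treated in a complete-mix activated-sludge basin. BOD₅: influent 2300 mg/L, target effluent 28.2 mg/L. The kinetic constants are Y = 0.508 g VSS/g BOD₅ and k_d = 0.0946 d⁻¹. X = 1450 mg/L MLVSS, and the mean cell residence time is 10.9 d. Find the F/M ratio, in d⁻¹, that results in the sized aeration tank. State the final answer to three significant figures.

Rearranging the biomass balance for a CMAS with decay, V = Y·Q·ΔS·θ_c / [X·(1+k_d θ_c)] = 0.508 × 1600 × (2300 − 28.2) × 10.9 / [1450 × (1 + 0.0946 × 10.9)] = 2.01×10^7 / 2945 = 6834 m³.
F/M = applied load / biomass = Q·S₀/(V·X) = 1600 × 2300 / (6834 × 1450) = 0.3714 d⁻¹.

F/M ≈ 0.371 d⁻¹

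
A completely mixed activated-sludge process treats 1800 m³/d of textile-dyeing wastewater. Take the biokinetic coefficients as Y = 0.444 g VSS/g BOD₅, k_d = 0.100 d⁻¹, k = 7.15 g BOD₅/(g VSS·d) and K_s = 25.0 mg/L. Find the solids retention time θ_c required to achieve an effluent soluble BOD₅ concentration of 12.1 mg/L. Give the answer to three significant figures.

Specific growth rate at S = 12.1 mg/L: μ = YkS/(K_s+S) = 0.444·7.15·12.1/(25.0+12.1) = 1.035 d⁻¹.
θ_c = 1/(μ − k_d) = 1/(1.035 − 0.100) = 1/0.9354 = 1.069 d.

θ_c ≈ 1.07 d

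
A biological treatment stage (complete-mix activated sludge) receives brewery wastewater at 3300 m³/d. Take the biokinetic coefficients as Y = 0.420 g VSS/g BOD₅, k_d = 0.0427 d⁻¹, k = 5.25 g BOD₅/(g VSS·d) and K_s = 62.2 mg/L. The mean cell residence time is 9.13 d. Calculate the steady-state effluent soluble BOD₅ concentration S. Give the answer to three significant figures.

S ≈ 4.61 mg/L

For a completely mixed reactor with recycle the Lawrence–McCarty relation gives S = K_s·(1 + k_d·θ_c) / [θ_c·(Y·k − k_d) − 1] = 62.2 × (1 + 0.0427 × 9.13) / [9.13 × (0.420 × 5.25 − 0.0427) − 1] = 86.45 / 18.74 = 4.613 mg/L.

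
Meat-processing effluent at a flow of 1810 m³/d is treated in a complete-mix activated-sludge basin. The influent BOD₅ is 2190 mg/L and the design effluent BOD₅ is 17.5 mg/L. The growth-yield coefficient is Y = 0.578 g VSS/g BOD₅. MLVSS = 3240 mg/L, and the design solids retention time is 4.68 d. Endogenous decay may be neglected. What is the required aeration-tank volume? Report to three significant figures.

Biomass mass balance (decay neglected): V·X = Y·Q·(S₀ − S)·θ_c, so V = 0.578 × 1810 × (2190 − 17.5) × 4.68 / 3240 = 3283 m³.

V ≈ 3280 m³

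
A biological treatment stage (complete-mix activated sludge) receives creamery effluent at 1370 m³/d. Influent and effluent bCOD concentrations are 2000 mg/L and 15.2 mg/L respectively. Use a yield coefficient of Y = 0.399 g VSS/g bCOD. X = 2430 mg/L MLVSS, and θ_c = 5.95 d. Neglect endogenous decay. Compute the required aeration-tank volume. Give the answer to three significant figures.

V·X = Y·Q·ΔS·θ_c gives V = 0.399 × 1370 × (2000 − 15.2) × 5.95 / 2430 = 2657 m³.

V ≈ 2660 m³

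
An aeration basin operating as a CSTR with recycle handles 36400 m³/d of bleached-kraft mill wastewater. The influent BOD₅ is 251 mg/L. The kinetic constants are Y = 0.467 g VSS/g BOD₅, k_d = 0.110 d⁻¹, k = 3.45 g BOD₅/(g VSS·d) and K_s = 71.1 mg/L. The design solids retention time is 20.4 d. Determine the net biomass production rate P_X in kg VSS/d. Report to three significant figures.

P_X ≈ 1270 kg VSS/d

Effluent substrate depends only on kinetics and SRT: S = K_s(1 + k_d θ_c) / [θ_c(Yk − k_d) − 1] = 71.1 × (1 + 0.110 × 20.4) / [20.4 × (0.467 × 3.45 − 0.110) − 1] = 230.6 / 29.62 = 7.786 mg/L.
Y_obs = Y / (1 + k_d θ_c) = 0.467 / (1 + 0.110 × 20.4) = 0.467 / 3.244 = 0.1440.
Q·(S₀ − S) = 36400 × (251 − 7.79) × 10⁻³ = 8853 kg/d removed.
So the net sludge growth is P_X = 0.1440 × 8853 = 1274 kg VSS/d.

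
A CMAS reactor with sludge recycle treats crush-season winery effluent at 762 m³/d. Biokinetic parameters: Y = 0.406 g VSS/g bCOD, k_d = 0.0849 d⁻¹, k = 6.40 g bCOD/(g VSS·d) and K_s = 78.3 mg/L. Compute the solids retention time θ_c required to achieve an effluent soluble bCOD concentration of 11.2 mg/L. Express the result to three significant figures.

At the target effluent, Y k S/(K_s+S) = 0.406×6.40×11.2/89.50 = 0.3252 d⁻¹.
Then 1/θ_c = μ − k_d = 0.3252 − 0.0849 = 0.2403 d⁻¹, giving θ_c = 4.162 d.

θ_c ≈ 4.16 d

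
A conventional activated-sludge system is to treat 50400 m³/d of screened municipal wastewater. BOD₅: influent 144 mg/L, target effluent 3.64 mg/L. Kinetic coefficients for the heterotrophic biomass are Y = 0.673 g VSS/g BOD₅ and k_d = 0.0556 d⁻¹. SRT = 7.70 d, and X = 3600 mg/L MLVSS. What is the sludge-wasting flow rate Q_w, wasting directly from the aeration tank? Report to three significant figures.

Q_w ≈ 926 m³/d

From the SRT design equation V = Y Q (S₀−S) θ_c / [X (1 + k_d θ_c)] = 0.673 × 50400 × (144 − 3.64) × 7.70 / [3600 × (1 + 0.0556 × 7.70)] = 3.67×10^7 / 5141 = 7130 m³.
For wasting at MLVSS concentration, Q_w = V/θ_c = 7130/7.70 = 926.0 m³/d.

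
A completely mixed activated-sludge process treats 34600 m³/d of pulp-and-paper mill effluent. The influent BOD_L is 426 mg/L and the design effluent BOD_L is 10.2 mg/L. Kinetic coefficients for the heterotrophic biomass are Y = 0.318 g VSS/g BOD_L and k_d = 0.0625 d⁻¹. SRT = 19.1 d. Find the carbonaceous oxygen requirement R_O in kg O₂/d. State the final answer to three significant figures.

R_O ≈ 11400 kg O₂/d

Observed yield with endogenous decay: Y_obs = Y / (1 + k_d·θ_c) = 0.318 / (1 + 0.0625 × 19.1) = 0.318 / 2.194 = 0.1450 g VSS/g BOD_L.
Q·(S₀ − S) = 34600 × (426 − 10.2) × 10⁻³ = 14387 kg/d removed.
Net sludge production P_X = 0.1450 × 14387 = 2085 kg VSS/d.
Carbonaceous O₂ demand = substrate oxidised − cell-mass equivalent = 14387 − 1.42 × 2085 = 11425 kg O₂/d.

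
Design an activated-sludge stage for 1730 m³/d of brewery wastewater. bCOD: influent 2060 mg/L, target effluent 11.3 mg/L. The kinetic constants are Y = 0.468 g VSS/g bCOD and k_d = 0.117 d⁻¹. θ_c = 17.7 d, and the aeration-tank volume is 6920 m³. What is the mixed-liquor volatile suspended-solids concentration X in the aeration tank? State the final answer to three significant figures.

Solving the biomass balance for X: X = Y Q (S₀−S) θ_c / [V (1+k_d θ_c)] = 0.468 × 1730 × (2060 − 11.3) × 17.7 / [6920 × (1 + 0.117 × 17.7)] = 1382 mg/L.

X ≈ 1380 mg/L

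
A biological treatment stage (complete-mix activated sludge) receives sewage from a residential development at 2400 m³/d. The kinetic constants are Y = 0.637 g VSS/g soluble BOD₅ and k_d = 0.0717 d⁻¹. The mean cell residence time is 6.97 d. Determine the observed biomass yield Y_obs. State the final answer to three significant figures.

Correct the yield for decay: Y_obs = Y/(1 + k_d θ_c) = 0.637 / (1 + 0.0717 × 6.97) = 0.637 / 1.500 = 0.4247.

Y_obs ≈ 0.425 g VSS/g soluble BOD₅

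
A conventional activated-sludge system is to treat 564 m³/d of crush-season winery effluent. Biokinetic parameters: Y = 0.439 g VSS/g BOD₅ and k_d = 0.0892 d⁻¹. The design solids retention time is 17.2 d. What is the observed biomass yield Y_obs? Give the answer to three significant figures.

Observed yield with endogenous decay: Y_obs = Y / (1 + k_d·θ_c) = 0.439 / (1 + 0.0892 × 17.2) = 0.439 / 2.534 = 0.1732 g VSS/g BOD₅.

Y_obs ≈ 0.173 g VSS/g BOD₅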